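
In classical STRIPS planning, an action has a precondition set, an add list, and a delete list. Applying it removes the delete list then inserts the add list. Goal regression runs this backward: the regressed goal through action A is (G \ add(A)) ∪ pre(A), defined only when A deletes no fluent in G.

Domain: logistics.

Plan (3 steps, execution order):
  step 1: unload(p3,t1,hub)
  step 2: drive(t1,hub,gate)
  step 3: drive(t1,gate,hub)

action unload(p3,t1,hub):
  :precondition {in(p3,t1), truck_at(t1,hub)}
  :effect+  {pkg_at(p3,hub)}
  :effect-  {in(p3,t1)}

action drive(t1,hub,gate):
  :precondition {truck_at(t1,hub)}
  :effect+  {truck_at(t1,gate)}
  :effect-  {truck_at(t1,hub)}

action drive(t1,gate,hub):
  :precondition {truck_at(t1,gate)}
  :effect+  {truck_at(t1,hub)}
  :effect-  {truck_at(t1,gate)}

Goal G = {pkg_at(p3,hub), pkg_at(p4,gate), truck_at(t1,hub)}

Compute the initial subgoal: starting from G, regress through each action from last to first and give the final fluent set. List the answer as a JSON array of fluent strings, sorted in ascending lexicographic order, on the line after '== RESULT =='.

Regress step by step:
  through step 3 (drive(t1,gate,hub)): drop {truck_at(t1,hub)}, keep {pkg_at(p3,hub), pkg_at(p4,gate)}, require {truck_at(t1,gate)}
    → {pkg_at(p3,hub), pkg_at(p4,gate), truck_at(t1,gate)}
  through step 2 (drive(t1,hub,gate)): drop {truck_at(t1,gate)}, keep {pkg_at(p3,hub), pkg_at(p4,gate)}, require {truck_at(t1,hub)}
    → {pkg_at(p3,hub), pkg_at(p4,gate), truck_at(t1,hub)}
  through step 1 (unload(p3,t1,hub)): drop {pkg_at(p3,hub)}, keep {pkg_at(p4,gate), truck_at(t1,hub)}, require {in(p3,t1), truck_at(t1,hub)}
    → {in(p3,t1), pkg_at(p4,gate), truck_at(t1,hub)}

== RESULT ==
["in(p3,t1)", "pkg_at(p4,gate)", "truck_at(t1,hub)"]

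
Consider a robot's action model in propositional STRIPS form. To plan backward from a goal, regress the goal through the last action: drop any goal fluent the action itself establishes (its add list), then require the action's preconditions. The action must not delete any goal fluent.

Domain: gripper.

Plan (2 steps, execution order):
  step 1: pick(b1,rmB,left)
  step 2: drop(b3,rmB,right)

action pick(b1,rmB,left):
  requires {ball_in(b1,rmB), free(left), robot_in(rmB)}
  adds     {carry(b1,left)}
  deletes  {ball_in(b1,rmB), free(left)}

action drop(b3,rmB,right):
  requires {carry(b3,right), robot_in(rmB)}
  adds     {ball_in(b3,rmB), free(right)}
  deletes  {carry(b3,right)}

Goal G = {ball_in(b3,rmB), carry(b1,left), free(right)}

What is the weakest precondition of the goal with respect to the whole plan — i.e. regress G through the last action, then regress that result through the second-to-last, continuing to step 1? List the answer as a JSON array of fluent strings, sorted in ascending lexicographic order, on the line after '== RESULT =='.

Regress step by step:
  through step 2 (drop(b3,rmB,right)): drop {ball_in(b3,rmB), free(right)}, keep {carry(b1,left)}, require {carry(b3,right), robot_in(rmB)}
    → {carry(b1,left), carry(b3,right), robot_in(rmB)}
  through step 1 (pick(b1,rmB,left)): drop {carry(b1,left)}, keep {carry(b3,right), robot_in(rmB)}, require {ball_in(b1,rmB), free(left), robot_in(rmB)}
    → {ball_in(b1,rmB), carry(b3,right), free(left), robot_in(rmB)}

== RESULT ==
["ball_in(b1,rmB)", "carry(b3,right)", "free(left)", "robot_in(rmB)"]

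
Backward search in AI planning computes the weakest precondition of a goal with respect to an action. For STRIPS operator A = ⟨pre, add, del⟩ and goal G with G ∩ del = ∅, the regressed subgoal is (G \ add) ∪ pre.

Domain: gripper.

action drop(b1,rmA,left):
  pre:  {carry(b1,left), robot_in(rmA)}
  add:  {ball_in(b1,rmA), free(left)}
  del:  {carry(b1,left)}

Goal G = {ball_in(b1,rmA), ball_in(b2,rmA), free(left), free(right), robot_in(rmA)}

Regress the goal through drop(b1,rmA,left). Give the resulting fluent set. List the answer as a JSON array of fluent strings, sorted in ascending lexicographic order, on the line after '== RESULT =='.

Regress:
  G ∩ del = {}  (empty — regression defined)
  G \ add = {ball_in(b1,rmA), ball_in(b2,rmA), free(left), free(right), robot_in(rmA)} \ {ball_in(b1,rmA), free(left)} = {ball_in(b2,rmA), free(right), robot_in(rmA)}
  ∪ pre   = {ball_in(b2,rmA), free(right), robot_in(rmA)} ∪ {carry(b1,left), robot_in(rmA)}
          = {ball_in(b2,rmA), carry(b1,left), free(right), robot_in(rmA)}

== RESULT ==
["ball_in(b2,rmA)", "carry(b1,left)", "free(right)", "robot_in(rmA)"]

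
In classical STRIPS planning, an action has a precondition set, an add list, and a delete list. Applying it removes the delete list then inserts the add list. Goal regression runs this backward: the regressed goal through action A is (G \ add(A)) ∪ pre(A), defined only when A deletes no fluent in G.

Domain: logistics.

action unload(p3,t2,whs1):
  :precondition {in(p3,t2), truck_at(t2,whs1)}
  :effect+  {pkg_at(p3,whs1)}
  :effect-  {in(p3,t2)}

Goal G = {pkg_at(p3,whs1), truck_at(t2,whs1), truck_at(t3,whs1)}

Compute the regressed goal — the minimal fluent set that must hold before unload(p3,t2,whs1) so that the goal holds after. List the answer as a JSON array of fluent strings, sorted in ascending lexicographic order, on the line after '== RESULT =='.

Compute (G \ add) ∪ pre:
  G ∩ del = {}  (empty — regression defined)
  G \ add = {pkg_at(p3,whs1), truck_at(t2,whs1), truck_at(t3,whs1)} \ {pkg_at(p3,whs1)} = {truck_at(t2,whs1), truck_at(t3,whs1)}
  ∪ pre   = {truck_at(t2,whs1), truck_at(t3,whs1)} ∪ {in(p3,t2), truck_at(t2,whs1)}
          = {in(p3,t2), truck_at(t2,whs1), truck_at(t3,whs1)}

== RESULT ==
["in(p3,t2)", "truck_at(t2,whs1)", "truck_at(t3,whs1)"]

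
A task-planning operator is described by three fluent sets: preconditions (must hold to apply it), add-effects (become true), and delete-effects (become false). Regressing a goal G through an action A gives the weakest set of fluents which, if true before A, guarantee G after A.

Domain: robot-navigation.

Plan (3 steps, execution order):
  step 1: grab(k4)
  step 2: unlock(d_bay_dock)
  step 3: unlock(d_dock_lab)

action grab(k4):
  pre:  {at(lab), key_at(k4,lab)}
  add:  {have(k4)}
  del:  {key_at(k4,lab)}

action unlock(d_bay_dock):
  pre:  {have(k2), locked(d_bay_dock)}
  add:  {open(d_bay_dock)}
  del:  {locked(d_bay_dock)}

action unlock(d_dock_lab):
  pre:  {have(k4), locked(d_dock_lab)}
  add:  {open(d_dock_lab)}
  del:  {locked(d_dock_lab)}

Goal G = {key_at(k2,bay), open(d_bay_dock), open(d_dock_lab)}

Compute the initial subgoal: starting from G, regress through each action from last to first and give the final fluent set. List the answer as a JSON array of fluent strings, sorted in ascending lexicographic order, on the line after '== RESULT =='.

Work backward from the goal:
  through step 3 (unlock(d_dock_lab)): drop {open(d_dock_lab)}, keep {key_at(k2,bay), open(d_bay_dock)}, require {have(k4), locked(d_dock_lab)}
    → {have(k4), key_at(k2,bay), locked(d_dock_lab), open(d_bay_dock)}
  through step 2 (unlock(d_bay_dock)): drop {open(d_bay_dock)}, keep {have(k4), key_at(k2,bay), locked(d_dock_lab)}, require {have(k2), locked(d_bay_dock)}
    → {have(k2), have(k4), key_at(k2,bay), locked(d_bay_dock), locked(d_dock_lab)}
  through step 1 (grab(k4)): drop {have(k4)}, keep {have(k2), key_at(k2,bay), locked(d_bay_dock), locked(d_dock_lab)}, require {at(lab), key_at(k4,lab)}
    → {at(lab), have(k2), key_at(k2,bay), key_at(k4,lab), locked(d_bay_dock), locked(d_dock_lab)}

== RESULT ==
["at(lab)", "have(k2)", "key_at(k2,bay)", "key_at(k4,lab)", "locked(d_bay_dock)", "locked(d_dock_lab)"]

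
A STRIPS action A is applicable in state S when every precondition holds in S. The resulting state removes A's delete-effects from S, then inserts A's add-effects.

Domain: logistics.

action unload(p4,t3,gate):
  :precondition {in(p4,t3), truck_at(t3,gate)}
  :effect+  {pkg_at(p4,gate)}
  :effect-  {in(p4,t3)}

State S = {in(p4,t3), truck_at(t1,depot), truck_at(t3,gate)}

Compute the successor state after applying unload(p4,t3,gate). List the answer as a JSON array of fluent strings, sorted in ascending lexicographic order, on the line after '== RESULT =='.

Progress:
  pre ⊆ S: {in(p4,t3), truck_at(t3,gate)} ⊆ S  — applicable
  S \ del = {truck_at(t1,depot), truck_at(t3,gate)}
  ∪ add   = {pkg_at(p4,gate), truck_at(t1,depot), truck_at(t3,gate)}

== RESULT ==
["pkg_at(p4,gate)", "truck_at(t1,depot)", "truck_at(t3,gate)"]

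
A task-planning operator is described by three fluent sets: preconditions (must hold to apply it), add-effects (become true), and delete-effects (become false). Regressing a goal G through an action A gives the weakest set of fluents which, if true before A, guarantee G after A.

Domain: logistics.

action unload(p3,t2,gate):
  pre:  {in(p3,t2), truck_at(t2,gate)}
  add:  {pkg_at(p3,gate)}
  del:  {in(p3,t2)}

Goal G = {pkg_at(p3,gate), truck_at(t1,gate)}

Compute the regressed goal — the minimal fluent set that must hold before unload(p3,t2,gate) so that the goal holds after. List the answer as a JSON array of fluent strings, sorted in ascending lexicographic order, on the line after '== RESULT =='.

Compute (G \ add) ∪ pre:
  G ∩ del = {}  (empty — regression defined)
  G \ add = {pkg_at(p3,gate), truck_at(t1,gate)} \ {pkg_at(p3,gate)} = {truck_at(t1,gate)}
  ∪ pre   = {truck_at(t1,gate)} ∪ {in(p3,t2), truck_at(t2,gate)}
          = {in(p3,t2), truck_at(t1,gate), truck_at(t2,gate)}

== RESULT ==
["in(p3,t2)", "truck_at(t1,gate)", "truck_at(t2,gate)"]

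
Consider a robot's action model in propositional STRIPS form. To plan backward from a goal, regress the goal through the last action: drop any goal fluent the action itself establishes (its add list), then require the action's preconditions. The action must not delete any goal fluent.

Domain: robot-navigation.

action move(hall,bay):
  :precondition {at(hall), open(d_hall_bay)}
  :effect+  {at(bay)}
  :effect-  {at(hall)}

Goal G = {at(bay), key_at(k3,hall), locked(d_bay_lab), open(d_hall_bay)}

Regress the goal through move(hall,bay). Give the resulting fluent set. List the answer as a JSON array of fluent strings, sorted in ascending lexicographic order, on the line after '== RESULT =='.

Regress:
  G ∩ del = {}  (empty — regression defined)
  G \ add = {at(bay), key_at(k3,hall), locked(d_bay_lab), open(d_hall_bay)} \ {at(bay)} = {key_at(k3,hall), locked(d_bay_lab), open(d_hall_bay)}
  ∪ pre   = {key_at(k3,hall), locked(d_bay_lab), open(d_hall_bay)} ∪ {at(hall), open(d_hall_bay)}
          = {at(hall), key_at(k3,hall), locked(d_bay_lab), open(d_hall_bay)}

== RESULT ==
["at(hall)", "key_at(k3,hall)", "locked(d_bay_lab)", "open(d_hall_bay)"]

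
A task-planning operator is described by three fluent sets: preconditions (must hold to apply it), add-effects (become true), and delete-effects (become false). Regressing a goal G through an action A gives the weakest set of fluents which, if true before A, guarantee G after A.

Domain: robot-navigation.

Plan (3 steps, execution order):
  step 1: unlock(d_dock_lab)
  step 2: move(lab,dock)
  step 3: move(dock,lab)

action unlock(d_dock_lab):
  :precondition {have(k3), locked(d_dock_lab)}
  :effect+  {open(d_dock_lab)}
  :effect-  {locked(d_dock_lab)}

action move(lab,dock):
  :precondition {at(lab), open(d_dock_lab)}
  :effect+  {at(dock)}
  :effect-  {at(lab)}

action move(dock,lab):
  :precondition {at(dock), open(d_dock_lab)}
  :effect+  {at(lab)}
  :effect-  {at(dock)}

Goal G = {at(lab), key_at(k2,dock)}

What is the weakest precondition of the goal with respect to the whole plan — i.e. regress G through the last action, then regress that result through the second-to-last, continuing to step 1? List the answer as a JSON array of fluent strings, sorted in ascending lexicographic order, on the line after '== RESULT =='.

Regress step by step:
  through step 3 (move(dock,lab)): drop {at(lab)}, keep {key_at(k2,dock)}, require {at(dock), open(d_dock_lab)}
    → {at(dock), key_at(k2,dock), open(d_dock_lab)}
  through step 2 (move(lab,dock)): drop {at(dock)}, keep {key_at(k2,dock), open(d_dock_lab)}, require {at(lab), open(d_dock_lab)}
    → {at(lab), key_at(k2,dock), open(d_dock_lab)}
  through step 1 (unlock(d_dock_lab)): drop {open(d_dock_lab)}, keep {at(lab), key_at(k2,dock)}, require {have(k3), locked(d_dock_lab)}
    → {at(lab), have(k3), key_at(k2,dock), locked(d_dock_lab)}

== RESULT ==
["at(lab)", "have(k3)", "key_at(k2,dock)", "locked(d_dock_lab)"]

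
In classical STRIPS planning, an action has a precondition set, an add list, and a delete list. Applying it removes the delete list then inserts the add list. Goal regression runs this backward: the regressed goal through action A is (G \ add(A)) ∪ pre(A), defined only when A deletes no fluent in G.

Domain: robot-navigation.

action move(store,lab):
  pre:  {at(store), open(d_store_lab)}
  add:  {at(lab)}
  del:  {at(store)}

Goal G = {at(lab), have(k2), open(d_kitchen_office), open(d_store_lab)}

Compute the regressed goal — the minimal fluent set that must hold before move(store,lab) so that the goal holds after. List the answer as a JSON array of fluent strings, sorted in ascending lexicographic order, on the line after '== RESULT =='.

Compute (G \ add) ∪ pre:
  G ∩ del = {}  (empty — regression defined)
  G \ add = {at(lab), have(k2), open(d_kitchen_office), open(d_store_lab)} \ {at(lab)} = {have(k2), open(d_kitchen_office), open(d_store_lab)}
  ∪ pre   = {have(k2), open(d_kitchen_office), open(d_store_lab)} ∪ {at(store), open(d_store_lab)}
          = {at(store), have(k2), open(d_kitchen_office), open(d_store_lab)}

== RESULT ==
["at(store)", "have(k2)", "open(d_kitchen_office)", "open(d_store_lab)"]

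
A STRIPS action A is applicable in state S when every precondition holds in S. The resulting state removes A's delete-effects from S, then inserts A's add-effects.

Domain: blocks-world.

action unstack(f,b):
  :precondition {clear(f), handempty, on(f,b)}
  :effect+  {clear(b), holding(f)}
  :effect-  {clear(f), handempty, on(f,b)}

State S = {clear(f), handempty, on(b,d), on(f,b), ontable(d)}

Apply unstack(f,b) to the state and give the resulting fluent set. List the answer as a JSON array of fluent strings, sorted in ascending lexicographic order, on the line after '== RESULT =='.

Progress:
  pre ⊆ S: {clear(f), handempty, on(f,b)} ⊆ S  — applicable
  S \ del = {on(b,d), ontable(d)}
  ∪ add   = {clear(b), holding(f), on(b,d), ontable(d)}

== RESULT ==
["clear(b)", "holding(f)", "on(b,d)", "ontable(d)"]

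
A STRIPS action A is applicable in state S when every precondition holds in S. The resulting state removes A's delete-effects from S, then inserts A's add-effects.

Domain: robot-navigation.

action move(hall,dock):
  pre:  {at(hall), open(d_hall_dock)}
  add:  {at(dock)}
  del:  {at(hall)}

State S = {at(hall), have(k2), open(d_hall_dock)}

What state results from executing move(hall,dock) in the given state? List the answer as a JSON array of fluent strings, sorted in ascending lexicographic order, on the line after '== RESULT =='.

Progress:
  pre ⊆ S: {at(hall), open(d_hall_dock)} ⊆ S  — applicable
  S \ del = {have(k2), open(d_hall_dock)}
  ∪ add   = {at(dock), have(k2), open(d_hall_dock)}

== RESULT ==
["at(dock)", "have(k2)", "open(d_hall_dock)"]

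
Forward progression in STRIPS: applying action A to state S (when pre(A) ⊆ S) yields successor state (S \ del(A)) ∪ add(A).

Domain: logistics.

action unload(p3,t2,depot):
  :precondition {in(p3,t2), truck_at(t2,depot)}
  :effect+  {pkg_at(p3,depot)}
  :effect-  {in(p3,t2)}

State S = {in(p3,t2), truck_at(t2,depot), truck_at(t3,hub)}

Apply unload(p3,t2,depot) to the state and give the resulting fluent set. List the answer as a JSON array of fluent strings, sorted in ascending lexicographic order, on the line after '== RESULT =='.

Progress:
  pre ⊆ S: {in(p3,t2), truck_at(t2,depot)} ⊆ S  — applicable
  S \ del = {truck_at(t2,depot), truck_at(t3,hub)}
  ∪ add   = {pkg_at(p3,depot), truck_at(t2,depot), truck_at(t3,hub)}

== RESULT ==
["pkg_at(p3,depot)", "truck_at(t2,depot)", "truck_at(t3,hub)"]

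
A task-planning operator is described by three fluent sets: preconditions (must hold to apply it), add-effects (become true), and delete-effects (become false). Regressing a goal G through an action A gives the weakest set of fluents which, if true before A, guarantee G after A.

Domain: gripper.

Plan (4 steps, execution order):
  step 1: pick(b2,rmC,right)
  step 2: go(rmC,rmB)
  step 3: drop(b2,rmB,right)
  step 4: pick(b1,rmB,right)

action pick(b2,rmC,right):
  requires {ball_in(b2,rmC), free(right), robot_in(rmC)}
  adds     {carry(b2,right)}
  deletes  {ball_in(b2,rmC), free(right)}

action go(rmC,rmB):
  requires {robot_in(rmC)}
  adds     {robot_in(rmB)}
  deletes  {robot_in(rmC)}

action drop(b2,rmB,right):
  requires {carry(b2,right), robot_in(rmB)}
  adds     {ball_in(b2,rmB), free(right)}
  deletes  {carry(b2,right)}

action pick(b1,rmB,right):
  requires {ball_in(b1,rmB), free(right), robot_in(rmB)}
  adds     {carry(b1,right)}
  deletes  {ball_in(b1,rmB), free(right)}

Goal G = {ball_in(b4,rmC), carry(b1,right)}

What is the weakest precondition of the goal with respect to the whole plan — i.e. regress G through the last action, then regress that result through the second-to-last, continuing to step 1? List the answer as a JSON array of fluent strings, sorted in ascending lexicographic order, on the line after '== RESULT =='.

Work backward from the goal:
  through step 4 (pick(b1,rmB,right)): drop {carry(b1,right)}, keep {ball_in(b4,rmC)}, require {ball_in(b1,rmB), free(right), robot_in(rmB)}
    → {ball_in(b1,rmB), ball_in(b4,rmC), free(right), robot_in(rmB)}
  through step 3 (drop(b2,rmB,right)): drop {free(right)}, keep {ball_in(b1,rmB), ball_in(b4,rmC), robot_in(rmB)}, require {carry(b2,right), robot_in(rmB)}
    → {ball_in(b1,rmB), ball_in(b4,rmC), carry(b2,right), robot_in(rmB)}
  through step 2 (go(rmC,rmB)): drop {robot_in(rmB)}, keep {ball_in(b1,rmB), ball_in(b4,rmC), carry(b2,right)}, require {robot_in(rmC)}
    → {ball_in(b1,rmB), ball_in(b4,rmC), carry(b2,right), robot_in(rmC)}
  through step 1 (pick(b2,rmC,right)): drop {carry(b2,right)}, keep {ball_in(b1,rmB), ball_in(b4,rmC), robot_in(rmC)}, require {ball_in(b2,rmC), free(right), robot_in(rmC)}
    → {ball_in(b1,rmB), ball_in(b2,rmC), ball_in(b4,rmC), free(right), robot_in(rmC)}

== RESULT ==
["ball_in(b1,rmB)", "ball_in(b2,rmC)", "ball_in(b4,rmC)", "free(right)", "robot_in(rmC)"]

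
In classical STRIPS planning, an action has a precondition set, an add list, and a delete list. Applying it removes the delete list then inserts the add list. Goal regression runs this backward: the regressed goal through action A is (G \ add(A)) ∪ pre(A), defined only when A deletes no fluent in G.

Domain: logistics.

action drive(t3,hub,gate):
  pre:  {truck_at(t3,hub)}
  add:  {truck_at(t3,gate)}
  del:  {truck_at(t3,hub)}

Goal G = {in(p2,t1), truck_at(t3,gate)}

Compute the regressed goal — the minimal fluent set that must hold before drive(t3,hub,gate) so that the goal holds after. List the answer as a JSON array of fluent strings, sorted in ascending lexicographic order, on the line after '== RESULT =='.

Compute (G \ add) ∪ pre:
  G ∩ del = {}  (empty — regression defined)
  G \ add = {in(p2,t1), truck_at(t3,gate)} \ {truck_at(t3,gate)} = {in(p2,t1)}
  ∪ pre   = {in(p2,t1)} ∪ {truck_at(t3,hub)}
          = {in(p2,t1), truck_at(t3,hub)}

== RESULT ==
["in(p2,t1)", "truck_at(t3,hub)"]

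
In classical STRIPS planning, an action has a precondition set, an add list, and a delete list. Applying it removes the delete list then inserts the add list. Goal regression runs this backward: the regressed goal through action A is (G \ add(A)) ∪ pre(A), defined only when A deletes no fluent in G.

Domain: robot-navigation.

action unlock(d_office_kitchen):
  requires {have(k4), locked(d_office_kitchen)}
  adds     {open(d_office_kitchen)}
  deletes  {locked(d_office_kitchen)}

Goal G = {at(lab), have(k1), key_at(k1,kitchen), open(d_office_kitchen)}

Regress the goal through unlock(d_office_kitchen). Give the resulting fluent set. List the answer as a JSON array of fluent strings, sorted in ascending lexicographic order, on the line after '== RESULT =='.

Compute (G \ add) ∪ pre:
  G ∩ del = {}  (empty — regression defined)
  G \ add = {at(lab), have(k1), key_at(k1,kitchen), open(d_office_kitchen)} \ {open(d_office_kitchen)} = {at(lab), have(k1), key_at(k1,kitchen)}
  ∪ pre   = {at(lab), have(k1), key_at(k1,kitchen)} ∪ {have(k4), locked(d_office_kitchen)}
          = {at(lab), have(k1), have(k4), key_at(k1,kitchen), locked(d_office_kitchen)}

== RESULT ==
["at(lab)", "have(k1)", "have(k4)", "key_at(k1,kitchen)", "locked(d_office_kitchen)"]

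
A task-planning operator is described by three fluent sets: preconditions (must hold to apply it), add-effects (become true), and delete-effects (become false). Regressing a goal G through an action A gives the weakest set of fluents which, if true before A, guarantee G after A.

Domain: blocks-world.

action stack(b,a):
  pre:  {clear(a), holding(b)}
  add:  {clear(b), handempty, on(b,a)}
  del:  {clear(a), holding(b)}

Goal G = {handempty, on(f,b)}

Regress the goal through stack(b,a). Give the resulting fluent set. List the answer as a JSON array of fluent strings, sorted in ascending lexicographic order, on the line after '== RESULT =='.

Compute (G \ add) ∪ pre:
  G ∩ del = {}  (empty — regression defined)
  G \ add = {handempty, on(f,b)} \ {clear(b), handempty, on(b,a)} = {on(f,b)}
  ∪ pre   = {on(f,b)} ∪ {clear(a), holding(b)}
          = {clear(a), holding(b), on(f,b)}

== RESULT ==
["clear(a)", "holding(b)", "on(f,b)"]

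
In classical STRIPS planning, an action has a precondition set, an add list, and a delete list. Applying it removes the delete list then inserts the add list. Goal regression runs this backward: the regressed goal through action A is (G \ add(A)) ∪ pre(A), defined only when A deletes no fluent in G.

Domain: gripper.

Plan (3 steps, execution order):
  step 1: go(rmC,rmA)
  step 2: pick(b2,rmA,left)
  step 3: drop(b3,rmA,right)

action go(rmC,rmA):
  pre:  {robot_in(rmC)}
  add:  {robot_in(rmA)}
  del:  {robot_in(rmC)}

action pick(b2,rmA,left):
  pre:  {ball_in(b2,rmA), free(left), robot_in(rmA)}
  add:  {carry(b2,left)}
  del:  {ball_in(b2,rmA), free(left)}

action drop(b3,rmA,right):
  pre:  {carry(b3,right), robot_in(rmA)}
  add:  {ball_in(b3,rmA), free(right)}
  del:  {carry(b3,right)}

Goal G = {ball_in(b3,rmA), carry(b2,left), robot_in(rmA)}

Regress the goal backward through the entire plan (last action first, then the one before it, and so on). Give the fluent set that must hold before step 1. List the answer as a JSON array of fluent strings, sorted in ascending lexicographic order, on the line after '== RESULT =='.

Work backward from the goal:
  through step 3 (drop(b3,rmA,right)): drop {ball_in(b3,rmA)}, keep {carry(b2,left), robot_in(rmA)}, require {carry(b3,right), robot_in(rmA)}
    → {carry(b2,left), carry(b3,right), robot_in(rmA)}
  through step 2 (pick(b2,rmA,left)): drop {carry(b2,left)}, keep {carry(b3,right), robot_in(rmA)}, require {ball_in(b2,rmA), free(left), robot_in(rmA)}
    → {ball_in(b2,rmA), carry(b3,right), free(left), robot_in(rmA)}
  through step 1 (go(rmC,rmA)): drop {robot_in(rmA)}, keep {ball_in(b2,rmA), carry(b3,right), free(left)}, require {robot_in(rmC)}
    → {ball_in(b2,rmA), carry(b3,right), free(left), robot_in(rmC)}

== RESULT ==
["ball_in(b2,rmA)", "carry(b3,right)", "free(left)", "robot_in(rmC)"]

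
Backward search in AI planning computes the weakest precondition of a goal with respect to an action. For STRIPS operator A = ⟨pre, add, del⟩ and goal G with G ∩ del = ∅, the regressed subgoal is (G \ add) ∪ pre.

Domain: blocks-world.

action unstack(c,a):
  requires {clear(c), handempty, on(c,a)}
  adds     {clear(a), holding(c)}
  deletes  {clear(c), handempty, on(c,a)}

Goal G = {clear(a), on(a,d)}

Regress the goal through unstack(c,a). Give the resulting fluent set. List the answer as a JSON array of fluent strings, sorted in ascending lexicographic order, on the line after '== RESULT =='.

Regress:
  G ∩ del = {}  (empty — regression defined)
  G \ add = {clear(a), on(a,d)} \ {clear(a), holding(c)} = {on(a,d)}
  ∪ pre   = {on(a,d)} ∪ {clear(c), handempty, on(c,a)}
          = {clear(c), handempty, on(a,d), on(c,a)}

== RESULT ==
["clear(c)", "handempty", "on(a,d)", "on(c,a)"]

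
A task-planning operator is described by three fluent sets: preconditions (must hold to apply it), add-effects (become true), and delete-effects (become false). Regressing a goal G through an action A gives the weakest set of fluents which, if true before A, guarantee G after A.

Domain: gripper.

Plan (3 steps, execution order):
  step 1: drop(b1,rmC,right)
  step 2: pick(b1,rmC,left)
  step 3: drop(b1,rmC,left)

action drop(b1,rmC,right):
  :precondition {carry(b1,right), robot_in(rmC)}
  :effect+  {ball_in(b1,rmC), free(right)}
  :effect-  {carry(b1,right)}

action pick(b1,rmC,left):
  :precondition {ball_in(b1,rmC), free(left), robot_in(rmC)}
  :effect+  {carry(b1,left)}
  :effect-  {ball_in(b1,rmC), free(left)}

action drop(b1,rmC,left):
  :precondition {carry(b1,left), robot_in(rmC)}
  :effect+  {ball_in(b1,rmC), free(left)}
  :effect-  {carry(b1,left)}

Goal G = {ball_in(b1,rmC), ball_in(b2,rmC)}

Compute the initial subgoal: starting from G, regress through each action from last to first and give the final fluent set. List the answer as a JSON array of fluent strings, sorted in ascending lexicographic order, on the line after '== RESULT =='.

Work backward from the goal:
  through step 3 (drop(b1,rmC,left)): drop {ball_in(b1,rmC)}, keep {ball_in(b2,rmC)}, require {carry(b1,left), robot_in(rmC)}
    → {ball_in(b2,rmC), carry(b1,left), robot_in(rmC)}
  through step 2 (pick(b1,rmC,left)): drop {carry(b1,left)}, keep {ball_in(b2,rmC), robot_in(rmC)}, require {ball_in(b1,rmC), free(left), robot_in(rmC)}
    → {ball_in(b1,rmC), ball_in(b2,rmC), free(left), robot_in(rmC)}
  through step 1 (drop(b1,rmC,right)): drop {ball_in(b1,rmC)}, keep {ball_in(b2,rmC), free(left), robot_in(rmC)}, require {carry(b1,right), robot_in(rmC)}
    → {ball_in(b2,rmC), carry(b1,right), free(left), robot_in(rmC)}

== RESULT ==
["ball_in(b2,rmC)", "carry(b1,right)", "free(left)", "robot_in(rmC)"]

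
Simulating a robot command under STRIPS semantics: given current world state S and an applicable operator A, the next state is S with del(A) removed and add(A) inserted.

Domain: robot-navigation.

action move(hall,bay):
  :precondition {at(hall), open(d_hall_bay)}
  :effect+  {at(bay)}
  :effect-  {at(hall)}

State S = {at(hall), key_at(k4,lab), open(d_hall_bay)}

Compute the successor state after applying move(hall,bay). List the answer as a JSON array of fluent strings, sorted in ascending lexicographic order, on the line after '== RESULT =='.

Progress:
  pre ⊆ S: {at(hall), open(d_hall_bay)} ⊆ S  — applicable
  S \ del = {key_at(k4,lab), open(d_hall_bay)}
  ∪ add   = {at(bay), key_at(k4,lab), open(d_hall_bay)}

== RESULT ==
["at(bay)", "key_at(k4,lab)", "open(d_hall_bay)"]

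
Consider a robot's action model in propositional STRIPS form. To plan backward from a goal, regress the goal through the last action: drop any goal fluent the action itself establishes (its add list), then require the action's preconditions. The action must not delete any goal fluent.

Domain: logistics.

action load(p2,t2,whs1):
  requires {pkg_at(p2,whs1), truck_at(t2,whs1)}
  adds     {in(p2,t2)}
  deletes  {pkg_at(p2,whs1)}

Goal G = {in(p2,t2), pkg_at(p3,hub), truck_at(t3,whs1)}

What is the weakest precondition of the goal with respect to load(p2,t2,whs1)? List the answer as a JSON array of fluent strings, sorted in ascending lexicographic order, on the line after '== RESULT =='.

Compute (G \ add) ∪ pre:
  G ∩ del = {}  (empty — regression defined)
  G \ add = {in(p2,t2), pkg_at(p3,hub), truck_at(t3,whs1)} \ {in(p2,t2)} = {pkg_at(p3,hub), truck_at(t3,whs1)}
  ∪ pre   = {pkg_at(p3,hub), truck_at(t3,whs1)} ∪ {pkg_at(p2,whs1), truck_at(t2,whs1)}
          = {pkg_at(p2,whs1), pkg_at(p3,hub), truck_at(t2,whs1), truck_at(t3,whs1)}

== RESULT ==
["pkg_at(p2,whs1)", "pkg_at(p3,hub)", "truck_at(t2,whs1)", "truck_at(t3,whs1)"]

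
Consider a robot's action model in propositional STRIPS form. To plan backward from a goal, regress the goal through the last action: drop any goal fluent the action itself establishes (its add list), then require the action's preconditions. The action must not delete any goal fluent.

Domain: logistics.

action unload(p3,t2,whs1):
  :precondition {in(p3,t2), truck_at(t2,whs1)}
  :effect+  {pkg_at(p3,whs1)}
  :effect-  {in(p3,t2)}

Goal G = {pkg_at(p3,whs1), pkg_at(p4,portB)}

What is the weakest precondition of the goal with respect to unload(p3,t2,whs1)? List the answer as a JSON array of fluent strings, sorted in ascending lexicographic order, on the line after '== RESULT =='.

Compute (G \ add) ∪ pre:
  G ∩ del = {}  (empty — regression defined)
  G \ add = {pkg_at(p3,whs1), pkg_at(p4,portB)} \ {pkg_at(p3,whs1)} = {pkg_at(p4,portB)}
  ∪ pre   = {pkg_at(p4,portB)} ∪ {in(p3,t2), truck_at(t2,whs1)}
          = {in(p3,t2), pkg_at(p4,portB), truck_at(t2,whs1)}

== RESULT ==
["in(p3,t2)", "pkg_at(p4,portB)", "truck_at(t2,whs1)"]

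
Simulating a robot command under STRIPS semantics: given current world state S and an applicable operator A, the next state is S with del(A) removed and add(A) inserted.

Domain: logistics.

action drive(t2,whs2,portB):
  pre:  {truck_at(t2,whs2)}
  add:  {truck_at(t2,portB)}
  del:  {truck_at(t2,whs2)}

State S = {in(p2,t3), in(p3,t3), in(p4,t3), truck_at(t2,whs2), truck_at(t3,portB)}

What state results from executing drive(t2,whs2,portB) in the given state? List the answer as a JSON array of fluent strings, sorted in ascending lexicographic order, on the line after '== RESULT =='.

Compute (S \ del) ∪ add:
  pre ⊆ S: {truck_at(t2,whs2)} ⊆ S  — applicable
  S \ del = {in(p2,t3), in(p3,t3), in(p4,t3), truck_at(t3,portB)}
  ∪ add   = {in(p2,t3), in(p3,t3), in(p4,t3), truck_at(t2,portB), truck_at(t3,portB)}

== RESULT ==
["in(p2,t3)", "in(p3,t3)", "in(p4,t3)", "truck_at(t2,portB)", "truck_at(t3,portB)"]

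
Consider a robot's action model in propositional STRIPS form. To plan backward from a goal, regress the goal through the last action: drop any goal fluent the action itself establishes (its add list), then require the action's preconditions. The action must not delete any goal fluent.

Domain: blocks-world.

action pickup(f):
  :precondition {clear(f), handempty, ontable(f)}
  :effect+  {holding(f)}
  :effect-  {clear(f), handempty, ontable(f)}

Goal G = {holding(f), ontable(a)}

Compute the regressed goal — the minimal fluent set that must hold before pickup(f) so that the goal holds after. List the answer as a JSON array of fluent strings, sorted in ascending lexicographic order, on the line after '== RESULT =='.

Regress:
  G ∩ del = {}  (empty — regression defined)
  G \ add = {holding(f), ontable(a)} \ {holding(f)} = {ontable(a)}
  ∪ pre   = {ontable(a)} ∪ {clear(f), handempty, ontable(f)}
          = {clear(f), handempty, ontable(a), ontable(f)}

== RESULT ==
["clear(f)", "handempty", "ontable(a)", "ontable(f)"]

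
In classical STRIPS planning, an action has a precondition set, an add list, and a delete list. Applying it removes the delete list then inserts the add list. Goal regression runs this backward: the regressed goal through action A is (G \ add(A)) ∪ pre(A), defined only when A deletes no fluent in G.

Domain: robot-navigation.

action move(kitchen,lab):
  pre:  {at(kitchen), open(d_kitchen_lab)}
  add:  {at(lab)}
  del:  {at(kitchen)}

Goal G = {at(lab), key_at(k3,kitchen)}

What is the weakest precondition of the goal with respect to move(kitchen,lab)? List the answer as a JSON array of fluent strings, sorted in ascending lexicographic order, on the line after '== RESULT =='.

Compute (G \ add) ∪ pre:
  G ∩ del = {}  (empty — regression defined)
  G \ add = {at(lab), key_at(k3,kitchen)} \ {at(lab)} = {key_at(k3,kitchen)}
  ∪ pre   = {key_at(k3,kitchen)} ∪ {at(kitchen), open(d_kitchen_lab)}
          = {at(kitchen), key_at(k3,kitchen), open(d_kitchen_lab)}

== RESULT ==
["at(kitchen)", "key_at(k3,kitchen)", "open(d_kitchen_lab)"]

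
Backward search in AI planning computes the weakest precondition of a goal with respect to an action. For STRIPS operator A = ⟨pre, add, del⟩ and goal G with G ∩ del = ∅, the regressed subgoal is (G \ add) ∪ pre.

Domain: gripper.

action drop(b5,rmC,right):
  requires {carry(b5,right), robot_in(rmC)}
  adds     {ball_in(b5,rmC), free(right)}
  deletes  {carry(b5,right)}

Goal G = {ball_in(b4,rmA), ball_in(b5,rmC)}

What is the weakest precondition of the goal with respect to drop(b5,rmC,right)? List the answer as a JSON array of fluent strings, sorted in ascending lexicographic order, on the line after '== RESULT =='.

Regress:
  G ∩ del = {}  (empty — regression defined)
  G \ add = {ball_in(b4,rmA), ball_in(b5,rmC)} \ {ball_in(b5,rmC), free(right)} = {ball_in(b4,rmA)}
  ∪ pre   = {ball_in(b4,rmA)} ∪ {carry(b5,right), robot_in(rmC)}
          = {ball_in(b4,rmA), carry(b5,right), robot_in(rmC)}

== RESULT ==
["ball_in(b4,rmA)", "carry(b5,right)", "robot_in(rmC)"]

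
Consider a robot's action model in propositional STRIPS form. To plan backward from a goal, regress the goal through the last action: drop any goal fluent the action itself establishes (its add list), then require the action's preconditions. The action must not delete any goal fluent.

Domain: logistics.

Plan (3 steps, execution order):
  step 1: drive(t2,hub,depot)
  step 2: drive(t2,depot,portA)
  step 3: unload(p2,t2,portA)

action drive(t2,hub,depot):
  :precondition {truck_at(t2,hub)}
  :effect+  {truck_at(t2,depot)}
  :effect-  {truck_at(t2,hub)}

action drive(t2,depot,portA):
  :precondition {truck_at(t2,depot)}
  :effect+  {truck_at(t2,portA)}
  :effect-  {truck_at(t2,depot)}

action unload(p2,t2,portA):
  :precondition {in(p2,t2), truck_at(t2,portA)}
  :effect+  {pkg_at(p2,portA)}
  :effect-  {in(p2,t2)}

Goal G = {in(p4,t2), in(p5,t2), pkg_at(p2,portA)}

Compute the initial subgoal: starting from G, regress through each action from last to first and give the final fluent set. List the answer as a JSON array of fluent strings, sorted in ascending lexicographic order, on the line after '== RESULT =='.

Work backward from the goal:
  through step 3 (unload(p2,t2,portA)): drop {pkg_at(p2,portA)}, keep {in(p4,t2), in(p5,t2)}, require {in(p2,t2), truck_at(t2,portA)}
    → {in(p2,t2), in(p4,t2), in(p5,t2), truck_at(t2,portA)}
  through step 2 (drive(t2,depot,portA)): drop {truck_at(t2,portA)}, keep {in(p2,t2), in(p4,t2), in(p5,t2)}, require {truck_at(t2,depot)}
    → {in(p2,t2), in(p4,t2), in(p5,t2), truck_at(t2,depot)}
  through step 1 (drive(t2,hub,depot)): drop {truck_at(t2,depot)}, keep {in(p2,t2), in(p4,t2), in(p5,t2)}, require {truck_at(t2,hub)}
    → {in(p2,t2), in(p4,t2), in(p5,t2), truck_at(t2,hub)}

== RESULT ==
["in(p2,t2)", "in(p4,t2)", "in(p5,t2)", "truck_at(t2,hub)"]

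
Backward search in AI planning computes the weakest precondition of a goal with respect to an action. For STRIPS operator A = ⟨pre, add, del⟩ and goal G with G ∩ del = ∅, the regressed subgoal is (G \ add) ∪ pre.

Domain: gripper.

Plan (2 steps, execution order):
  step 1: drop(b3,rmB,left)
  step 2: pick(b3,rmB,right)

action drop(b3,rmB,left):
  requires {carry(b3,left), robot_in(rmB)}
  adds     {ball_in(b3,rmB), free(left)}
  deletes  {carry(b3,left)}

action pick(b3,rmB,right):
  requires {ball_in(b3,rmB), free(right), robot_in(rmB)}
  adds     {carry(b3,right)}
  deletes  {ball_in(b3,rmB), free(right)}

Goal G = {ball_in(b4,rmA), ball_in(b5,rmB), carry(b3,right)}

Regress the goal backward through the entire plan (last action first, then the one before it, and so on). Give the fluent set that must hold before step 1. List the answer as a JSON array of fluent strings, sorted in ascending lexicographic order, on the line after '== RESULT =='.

Work backward from the goal:
  through step 2 (pick(b3,rmB,right)): drop {carry(b3,right)}, keep {ball_in(b4,rmA), ball_in(b5,rmB)}, require {ball_in(b3,rmB), free(right), robot_in(rmB)}
    → {ball_in(b3,rmB), ball_in(b4,rmA), ball_in(b5,rmB), free(right), robot_in(rmB)}
  through step 1 (drop(b3,rmB,left)): drop {ball_in(b3,rmB)}, keep {ball_in(b4,rmA), ball_in(b5,rmB), free(right), robot_in(rmB)}, require {carry(b3,left), robot_in(rmB)}
    → {ball_in(b4,rmA), ball_in(b5,rmB), carry(b3,left), free(right), robot_in(rmB)}

== RESULT ==
["ball_in(b4,rmA)", "ball_in(b5,rmB)", "carry(b3,left)", "free(right)", "robot_in(rmB)"]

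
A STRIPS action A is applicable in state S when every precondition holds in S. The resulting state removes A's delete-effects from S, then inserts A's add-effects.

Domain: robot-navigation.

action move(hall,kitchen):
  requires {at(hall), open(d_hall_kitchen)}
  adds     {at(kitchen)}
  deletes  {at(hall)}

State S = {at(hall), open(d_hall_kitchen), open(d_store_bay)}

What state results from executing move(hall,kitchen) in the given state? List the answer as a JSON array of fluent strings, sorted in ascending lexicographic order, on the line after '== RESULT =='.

Compute (S \ del) ∪ add:
  pre ⊆ S: {at(hall), open(d_hall_kitchen)} ⊆ S  — applicable
  S \ del = {open(d_hall_kitchen), open(d_store_bay)}
  ∪ add   = {at(kitchen), open(d_hall_kitchen), open(d_store_bay)}

== RESULT ==
["at(kitchen)", "open(d_hall_kitchen)", "open(d_store_bay)"]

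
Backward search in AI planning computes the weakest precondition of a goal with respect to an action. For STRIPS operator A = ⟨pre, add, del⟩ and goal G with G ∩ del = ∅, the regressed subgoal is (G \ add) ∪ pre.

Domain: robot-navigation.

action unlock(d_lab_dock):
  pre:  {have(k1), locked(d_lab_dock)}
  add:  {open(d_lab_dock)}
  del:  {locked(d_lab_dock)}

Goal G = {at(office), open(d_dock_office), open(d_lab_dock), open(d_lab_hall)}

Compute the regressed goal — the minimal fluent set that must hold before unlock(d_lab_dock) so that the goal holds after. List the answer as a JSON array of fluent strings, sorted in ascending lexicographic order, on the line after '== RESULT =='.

Regress:
  G ∩ del = {}  (empty — regression defined)
  G \ add = {at(office), open(d_dock_office), open(d_lab_dock), open(d_lab_hall)} \ {open(d_lab_dock)} = {at(office), open(d_dock_office), open(d_lab_hall)}
  ∪ pre   = {at(office), open(d_dock_office), open(d_lab_hall)} ∪ {have(k1), locked(d_lab_dock)}
          = {at(office), have(k1), locked(d_lab_dock), open(d_dock_office), open(d_lab_hall)}

== RESULT ==
["at(office)", "have(k1)", "locked(d_lab_dock)", "open(d_dock_office)", "open(d_lab_hall)"]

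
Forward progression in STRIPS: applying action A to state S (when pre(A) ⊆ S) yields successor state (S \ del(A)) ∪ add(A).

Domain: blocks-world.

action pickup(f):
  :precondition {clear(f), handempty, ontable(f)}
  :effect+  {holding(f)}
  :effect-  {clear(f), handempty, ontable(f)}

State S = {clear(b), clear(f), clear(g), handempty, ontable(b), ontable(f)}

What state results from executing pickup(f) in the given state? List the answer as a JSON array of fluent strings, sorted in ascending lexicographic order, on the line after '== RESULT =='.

Compute (S \ del) ∪ add:
  pre ⊆ S: {clear(f), handempty, ontable(f)} ⊆ S  — applicable
  S \ del = {clear(b), clear(g), ontable(b)}
  ∪ add   = {clear(b), clear(g), holding(f), ontable(b)}

== RESULT ==
["clear(b)", "clear(g)", "holding(f)", "ontable(b)"]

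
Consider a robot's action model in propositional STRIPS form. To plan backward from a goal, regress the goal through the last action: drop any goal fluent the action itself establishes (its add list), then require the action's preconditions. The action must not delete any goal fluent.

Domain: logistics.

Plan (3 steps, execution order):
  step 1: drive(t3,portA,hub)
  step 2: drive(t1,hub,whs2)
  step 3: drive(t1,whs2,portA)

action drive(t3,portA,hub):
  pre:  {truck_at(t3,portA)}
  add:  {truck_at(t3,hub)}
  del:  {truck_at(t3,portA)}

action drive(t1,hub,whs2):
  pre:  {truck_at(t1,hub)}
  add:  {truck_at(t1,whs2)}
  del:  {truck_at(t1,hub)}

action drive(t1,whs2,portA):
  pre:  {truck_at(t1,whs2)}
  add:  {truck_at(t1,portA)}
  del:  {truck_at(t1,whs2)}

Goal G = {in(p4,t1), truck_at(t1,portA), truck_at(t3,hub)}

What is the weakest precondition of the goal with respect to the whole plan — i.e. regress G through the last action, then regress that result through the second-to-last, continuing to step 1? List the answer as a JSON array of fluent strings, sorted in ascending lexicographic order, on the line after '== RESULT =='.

Work backward from the goal:
  through step 3 (drive(t1,whs2,portA)): drop {truck_at(t1,portA)}, keep {in(p4,t1), truck_at(t3,hub)}, require {truck_at(t1,whs2)}
    → {in(p4,t1), truck_at(t1,whs2), truck_at(t3,hub)}
  through step 2 (drive(t1,hub,whs2)): drop {truck_at(t1,whs2)}, keep {in(p4,t1), truck_at(t3,hub)}, require {truck_at(t1,hub)}
    → {in(p4,t1), truck_at(t1,hub), truck_at(t3,hub)}
  through step 1 (drive(t3,portA,hub)): drop {truck_at(t3,hub)}, keep {in(p4,t1), truck_at(t1,hub)}, require {truck_at(t3,portA)}
    → {in(p4,t1), truck_at(t1,hub), truck_at(t3,portA)}

== RESULT ==
["in(p4,t1)", "truck_at(t1,hub)", "truck_at(t3,portA)"]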